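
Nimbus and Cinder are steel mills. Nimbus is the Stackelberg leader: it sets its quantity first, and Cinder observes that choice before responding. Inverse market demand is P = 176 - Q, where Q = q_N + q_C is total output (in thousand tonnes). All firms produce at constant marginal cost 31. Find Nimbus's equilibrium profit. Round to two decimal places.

2628.13

Solve by backward induction. Given q_N, the follower Cinder maximises π_C = (176 - q_N - q_C)q_C - 31q_C.
Follower FOC: 145 - q_N - 2q_C = 0, so q_C(q_N) = (145 - q_N)/2.
The leader anticipates this reaction. Substituting into P = 176 - Q gives P = 207/2 - (1/2)q_N, so π_N = (207/2 - (1/2)q_N)q_N - 31q_N.
Leader FOC: 145/2 - q_N = 0, so q_N = 145/2.
Then q_C = (145 - 145/2)/2 = 145/4.
Price P = 176 - 435/4 = 269/4.
Nimbus's profit: (269/4 - 31)·(145/2) = 2628.1250.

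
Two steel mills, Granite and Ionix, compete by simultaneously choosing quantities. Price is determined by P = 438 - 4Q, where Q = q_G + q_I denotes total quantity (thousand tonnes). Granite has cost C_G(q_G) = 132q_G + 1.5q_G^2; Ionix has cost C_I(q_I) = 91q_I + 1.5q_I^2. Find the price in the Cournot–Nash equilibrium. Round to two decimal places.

263.87

Granite's profit: π_G = (438 - 4Q)q_G - (132q_G + (3/2)q_G²). Setting ∂π_G/∂q_G = 0: 306 - 11q_G - 4(q_I) = 0.
Ionix's profit: π_I = (438 - 4Q)q_I - (91q_I + (3/2)q_I²). Setting ∂π_I/∂q_I = 0: 347 - 11q_I - 4(q_G) = 0.
Best responses: q_G = (306 - 4q_I)/11, q_I = (347 - 4q_G)/11.
Substituting one into the other gives q_G = 1978/105 and q_I = 24.6952.
Total output Q = 653/15, so price P = 438 - 4·(653/15) = 263.8667.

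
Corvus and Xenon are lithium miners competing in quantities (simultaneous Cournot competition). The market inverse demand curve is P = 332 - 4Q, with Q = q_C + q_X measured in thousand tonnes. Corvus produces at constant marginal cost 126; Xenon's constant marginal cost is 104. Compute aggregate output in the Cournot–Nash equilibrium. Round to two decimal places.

36.17

Corvus's profit: π_C = (332 - 4Q)q_C - (126q_C). Setting ∂π_C/∂q_C = 0: 206 - 8q_C - 4(q_X) = 0.
Xenon's first-order condition: 228 - 8q_X - 4(q_C) = 0.
Rearranging gives the reaction functions q_C = (206 - 4q_X)/8 and q_X = (228 - 4q_C)/8.
Solving the pair: q_C = 46/3, q_X = 125/6.
Total output Q = 46/3 + 125/6 = 217/6.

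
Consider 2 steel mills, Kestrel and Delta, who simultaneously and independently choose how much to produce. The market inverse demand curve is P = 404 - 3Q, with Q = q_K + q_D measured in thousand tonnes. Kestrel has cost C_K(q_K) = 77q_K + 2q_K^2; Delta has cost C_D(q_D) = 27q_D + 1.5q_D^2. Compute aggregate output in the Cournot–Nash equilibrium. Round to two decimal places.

56.80

Kestrel's profit: π_K = (404 - 3Q)q_K - (77q_K + 2q_K²). Setting ∂π_K/∂q_K = 0: 327 - 10q_K - 3(q_D) = 0.
Delta's first-order condition: 377 - 9q_D - 3(q_K) = 0.
Best responses: q_K = (327 - 3q_D)/10, q_D = (377 - 3q_K)/9.
Substituting one into the other gives q_K = 604/27 and q_D = 34.4321.
Total output Q = 604/27 + 34.4321 = 56.8025.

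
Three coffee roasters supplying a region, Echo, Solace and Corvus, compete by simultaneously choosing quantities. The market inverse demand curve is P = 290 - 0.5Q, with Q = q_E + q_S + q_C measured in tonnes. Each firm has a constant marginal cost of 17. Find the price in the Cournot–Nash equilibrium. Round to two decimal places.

85.25

Each firm earns π_i = (290 - 0.5Q)q_i - 17q_i.
Setting ∂π_i/∂q_i = 0 with rivals' quantities fixed: 273 - q_i - (1/2)·Σ_{j≠i} q_j = 0.
With identical firms every q_j equals q_i, so Σ_{j≠i} q_j = 2q_i and 273 = 2q_i, giving q_i = 273/2.
Total output Q = 819/2, so price P = 290 - (1/2)·(819/2) = 341/4.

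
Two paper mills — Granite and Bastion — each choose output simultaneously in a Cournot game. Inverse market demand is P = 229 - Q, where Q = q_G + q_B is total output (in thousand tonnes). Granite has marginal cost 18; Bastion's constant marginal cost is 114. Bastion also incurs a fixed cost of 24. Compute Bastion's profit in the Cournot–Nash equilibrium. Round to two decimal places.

Granite's profit: π_G = (229 - Q)q_G - (18q_G). Setting ∂π_G/∂q_G = 0: 211 - 2q_G - (q_B) = 0.
Bastion's first-order condition: 115 - 2q_B - (q_G) = 0.
Rearranging gives the reaction functions q_G = (211 - q_B)/2 and q_B = (115 - q_G)/2.
Solving the pair: q_G = 307/3, q_B = 19/3.
Price P = 229 - 326/3 = 361/3.
Bastion's profit: (361/3 - 114)·(19/3) - 24 = 145/9.

16.11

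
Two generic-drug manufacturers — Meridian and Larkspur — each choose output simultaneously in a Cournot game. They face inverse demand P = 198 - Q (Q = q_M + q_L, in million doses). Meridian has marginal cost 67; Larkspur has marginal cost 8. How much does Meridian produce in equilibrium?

Meridian's profit: π_M = (198 - Q)q_M - (67q_M). Setting ∂π_M/∂q_M = 0: 131 - 2q_M - (q_L) = 0.
Larkspur's first-order condition: 190 - 2q_L - (q_M) = 0.
Rearranging gives the reaction functions q_M = (131 - q_L)/2 and q_L = (190 - q_M)/2.
Solving the pair: q_M = 24, q_L = 83.

24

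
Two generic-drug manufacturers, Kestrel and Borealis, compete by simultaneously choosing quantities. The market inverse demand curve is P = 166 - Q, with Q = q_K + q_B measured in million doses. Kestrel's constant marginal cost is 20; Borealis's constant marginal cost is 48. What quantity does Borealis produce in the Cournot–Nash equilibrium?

30

Kestrel's profit: π_K = (166 - Q)q_K - (20q_K). Setting ∂π_K/∂q_K = 0: 146 - 2q_K - (q_B) = 0.
Borealis's first-order condition: 118 - 2q_B - (q_K) = 0.
Rearranging gives the reaction functions q_K = (146 - q_B)/2 and q_B = (118 - q_K)/2.
Substituting one into the other gives q_K = 58 and q_B = 30.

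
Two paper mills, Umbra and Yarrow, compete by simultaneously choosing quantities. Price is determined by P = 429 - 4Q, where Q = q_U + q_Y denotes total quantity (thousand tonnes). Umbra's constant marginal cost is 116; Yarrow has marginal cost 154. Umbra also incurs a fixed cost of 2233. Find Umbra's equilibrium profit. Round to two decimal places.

1189.25

Umbra's profit: π_U = (429 - 4Q)q_U - (116q_U). Setting ∂π_U/∂q_U = 0: 313 - 8q_U - 4(q_Y) = 0.
Yarrow's profit: π_Y = (429 - 4Q)q_Y - (154q_Y). Setting ∂π_Y/∂q_Y = 0: 275 - 8q_Y - 4(q_U) = 0.
So q_U = (313 - 4q_Y)/8 and q_Y = (275 - 4q_U)/8.
Solving the pair: q_U = 117/4, q_Y = 79/4.
Price P = 429 - 4·49 = 233.
Umbra's profit: (233 - 116)·(117/4) - 2233 = 1189.2500.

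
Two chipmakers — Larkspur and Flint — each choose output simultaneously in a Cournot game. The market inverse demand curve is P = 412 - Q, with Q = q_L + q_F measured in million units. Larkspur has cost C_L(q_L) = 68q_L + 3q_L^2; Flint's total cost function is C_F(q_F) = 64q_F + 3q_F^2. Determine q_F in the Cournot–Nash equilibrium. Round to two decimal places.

Larkspur's profit: π_L = (412 - Q)q_L - (68q_L + 3q_L²). Setting ∂π_L/∂q_L = 0: 344 - 8q_L - (q_F) = 0.
Flint's profit: π_F = (412 - Q)q_F - (64q_F + 3q_F²). Setting ∂π_F/∂q_F = 0: 348 - 8q_F - (q_L) = 0.
Rearranging gives the reaction functions q_L = (344 - q_F)/8 and q_F = (348 - q_L)/8.
Solving the pair: q_L = 38.1587, q_F = 38.7302.

38.73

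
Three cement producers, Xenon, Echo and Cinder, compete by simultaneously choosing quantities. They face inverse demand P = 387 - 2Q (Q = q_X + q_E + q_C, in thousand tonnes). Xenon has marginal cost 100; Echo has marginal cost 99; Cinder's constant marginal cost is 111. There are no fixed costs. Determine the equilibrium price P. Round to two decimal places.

174.25

Xenon's profit: π_X = (387 - 2Q)q_X - (100q_X). Setting ∂π_X/∂q_X = 0: 287 - 4q_X - 2(q_E + q_C) = 0.
Echo's first-order condition: 288 - 4q_E - 2(q_X + q_C) = 0.
Cinder's profit: π_C = (387 - 2Q)q_C - (111q_C). Setting ∂π_C/∂q_C = 0: 276 - 4q_C - 2(q_X + q_E) = 0.
Adding the 3 first-order conditions: 851 − 8Q = 0, so Q = 851/8.
Back-substituting: q_X = (287 − 851/4)/2 = 297/8, q_E = (288 − 851/4)/2 = 301/8, q_C = (276 − 851/4)/2 = 253/8.
Total output Q = 851/8, so price P = 387 - 2·(851/8) = 697/4.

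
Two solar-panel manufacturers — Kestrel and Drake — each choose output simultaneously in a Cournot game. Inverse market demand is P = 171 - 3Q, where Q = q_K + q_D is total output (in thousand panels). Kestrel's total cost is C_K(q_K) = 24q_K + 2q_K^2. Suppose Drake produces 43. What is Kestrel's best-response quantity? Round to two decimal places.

1.80

With the rival's output fixed at 43, Kestrel's profit is π_K = (171 - 3·43 - 3q_K)q_K - (24q_K + 2q_K²) = (42 - 3q_K)q_K - (24q_K + 2q_K²).
∂π_K/∂q_K = 18 - 10q_K = 0, so q_K = 9/5.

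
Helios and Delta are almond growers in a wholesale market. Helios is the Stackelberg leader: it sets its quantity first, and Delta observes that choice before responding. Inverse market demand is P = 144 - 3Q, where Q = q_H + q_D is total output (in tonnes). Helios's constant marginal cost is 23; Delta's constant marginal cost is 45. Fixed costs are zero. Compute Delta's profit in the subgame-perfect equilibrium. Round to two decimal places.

63.02

Solve by backward induction. Given q_H, the follower Delta maximises π_D = (144 - 3q_H - 3q_D)q_D - 45q_D.
Follower FOC: 99 - 3q_H - 6q_D = 0, so q_D(q_H) = (99 - 3q_H)/6.
Helios substitutes q_D(q_H) into its own profit: π_H = q_H(144 - 3q_H - (99 - 3q_H)/2) - 23q_H = (189/2 - (3/2)q_H)q_H - 23q_H.
The leader's first-order condition 143/2 - 3q_H = 0 yields q_H = 143/6.
Then q_D = (99 - 3·(143/6))/6 = 55/12.
Price P = 144 - 3·(341/12) = 235/4.
Delta's profit: (235/4 - 45)·(55/12) = 63.0208.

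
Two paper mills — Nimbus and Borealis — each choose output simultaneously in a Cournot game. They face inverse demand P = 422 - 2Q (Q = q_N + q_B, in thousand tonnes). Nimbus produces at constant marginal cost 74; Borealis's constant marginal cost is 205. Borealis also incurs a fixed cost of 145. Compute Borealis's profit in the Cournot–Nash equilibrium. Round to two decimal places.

265.89

Nimbus's profit: π_N = (422 - 2Q)q_N - (74q_N). Setting ∂π_N/∂q_N = 0: 348 - 4q_N - 2(q_B) = 0.
Borealis's first-order condition: 217 - 4q_B - 2(q_N) = 0.
So q_N = (348 - 2q_B)/4 and q_B = (217 - 2q_N)/4.
Substituting one into the other gives q_N = 479/6 and q_B = 43/3.
Price P = 422 - 2·(565/6) = 701/3.
Borealis's profit: (701/3 - 205)·(43/3) - 145 = 265.8889.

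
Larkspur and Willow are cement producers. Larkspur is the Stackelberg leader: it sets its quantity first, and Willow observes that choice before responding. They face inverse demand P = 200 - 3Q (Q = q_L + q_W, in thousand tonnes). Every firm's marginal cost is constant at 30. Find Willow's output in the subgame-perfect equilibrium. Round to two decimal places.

The follower Willow best-responds to any q_L: π_W = (200 - 3Q)q_W - 30q_W.
Setting the follower's marginal profit to zero, 170 - 3q_L - 6q_W = 0, i.e. q_W = (170 - 3q_L)/6.
Larkspur substitutes q_W(q_L) into its own profit: π_L = q_L(200 - 3q_L - (170 - 3q_L)/2) - 30q_L = (115 - (3/2)q_L)q_L - 30q_L.
Maximising: ∂π_L/∂q_L = 85 - 3q_L = 0, giving q_L = 85/3.
Then q_W = (170 - 3·(85/3))/6 = 85/6.

14.17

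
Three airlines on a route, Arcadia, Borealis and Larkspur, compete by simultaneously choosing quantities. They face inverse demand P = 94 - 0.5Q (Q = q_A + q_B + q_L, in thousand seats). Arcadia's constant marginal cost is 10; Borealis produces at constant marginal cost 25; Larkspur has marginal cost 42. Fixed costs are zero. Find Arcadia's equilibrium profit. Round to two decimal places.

Arcadia's profit: π_A = (94 - 0.5Q)q_A - (10q_A). Setting ∂π_A/∂q_A = 0: 84 - q_A - (1/2)(q_B + q_L) = 0.
Borealis's first-order condition: 69 - q_B - (1/2)(q_A + q_L) = 0.
Larkspur's profit: π_L = (94 - 0.5Q)q_L - (42q_L). Setting ∂π_L/∂q_L = 0: 52 - q_L - (1/2)(q_A + q_B) = 0.
Adding the 3 first-order conditions: 205 − 2Q = 0, so Q = 205/2.
Back-substituting: q_A = (84 − 205/4)/(1/2) = 131/2, q_B = (69 − 205/4)/(1/2) = 71/2, q_L = (52 − 205/4)/(1/2) = 3/2.
Price P = 94 - (1/2)·(205/2) = 171/4.
Arcadia's profit: (171/4 - 10)·(131/2) = 2145.1250.

2145.13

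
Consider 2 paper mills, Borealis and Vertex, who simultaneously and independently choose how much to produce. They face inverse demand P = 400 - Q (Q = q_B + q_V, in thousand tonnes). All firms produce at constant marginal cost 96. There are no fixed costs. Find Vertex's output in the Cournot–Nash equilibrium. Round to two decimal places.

101.33

Each firm earns π_i = (400 - Q)q_i - 96q_i.
Setting ∂π_i/∂q_i = 0 with rivals' quantities fixed: 304 - 2q_i - q_j = 0.
With identical firms every q_j equals q_i, so q_j = q_i and 304 = 3q_i, giving q_i = 304/3.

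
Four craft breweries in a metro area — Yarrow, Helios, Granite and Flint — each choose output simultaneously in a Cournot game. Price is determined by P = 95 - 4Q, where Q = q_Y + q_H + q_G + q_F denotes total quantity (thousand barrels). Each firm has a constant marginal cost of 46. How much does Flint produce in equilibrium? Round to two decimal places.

Each firm earns π_i = (95 - 4Q)q_i - 46q_i.
Setting ∂π_i/∂q_i = 0 with rivals' quantities fixed: 49 - 8q_i - 4·Σ_{j≠i} q_j = 0.
With identical firms every q_j equals q_i, so Σ_{j≠i} q_j = 3q_i and 49 = 20q_i, giving q_i = 49/20.

2.45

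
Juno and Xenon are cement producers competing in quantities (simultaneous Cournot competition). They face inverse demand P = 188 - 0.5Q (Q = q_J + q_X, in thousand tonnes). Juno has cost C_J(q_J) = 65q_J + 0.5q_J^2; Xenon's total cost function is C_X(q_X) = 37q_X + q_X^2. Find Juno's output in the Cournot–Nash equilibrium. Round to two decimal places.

51.04

Juno's profit: π_J = (188 - 0.5Q)q_J - (65q_J + (1/2)q_J²). Setting ∂π_J/∂q_J = 0: 123 - 2q_J - (1/2)(q_X) = 0.
Xenon's first-order condition: 151 - 3q_X - (1/2)(q_J) = 0.
Best responses: q_J = (123 - (1/2)q_X)/2, q_X = (151 - (1/2)q_J)/3.
Substituting one into the other gives q_J = 1174/23 and q_X = 962/23.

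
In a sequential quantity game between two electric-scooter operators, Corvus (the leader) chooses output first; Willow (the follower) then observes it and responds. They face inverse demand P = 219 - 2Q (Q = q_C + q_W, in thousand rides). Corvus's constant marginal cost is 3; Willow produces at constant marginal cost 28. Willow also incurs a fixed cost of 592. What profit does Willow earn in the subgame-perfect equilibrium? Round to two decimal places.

29.28

Solve by backward induction. Given q_C, the follower Willow maximises π_W = (219 - 2q_C - 2q_W)q_W - 28q_W.
∂π_W/∂q_W = 191 - 2q_C - 4q_W = 0 gives the reaction function q_W = (191 - 2q_C)/4.
The leader anticipates this reaction. Substituting into P = 219 - 2Q gives P = 247/2 - q_C, so π_C = (247/2 - q_C)q_C - 3q_C.
The leader's first-order condition 241/2 - 2q_C = 0 yields q_C = 241/4.
Then q_W = (191 - 2·(241/4))/4 = 141/8.
Price P = 219 - 2·(623/8) = 253/4.
Willow's profit: (253/4 - 28)·(141/8) - 592 = 937/32.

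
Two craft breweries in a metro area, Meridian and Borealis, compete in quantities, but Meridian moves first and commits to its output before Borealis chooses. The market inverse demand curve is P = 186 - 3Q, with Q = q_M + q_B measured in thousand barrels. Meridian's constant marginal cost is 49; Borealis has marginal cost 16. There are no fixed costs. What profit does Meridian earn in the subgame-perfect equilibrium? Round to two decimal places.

450.67

Solve by backward induction. Given q_M, the follower Borealis maximises π_B = (186 - 3q_M - 3q_B)q_B - 16q_B.
Setting the follower's marginal profit to zero, 170 - 3q_M - 6q_B = 0, i.e. q_B = (170 - 3q_M)/6.
Meridian substitutes q_B(q_M) into its own profit: π_M = q_M(186 - 3q_M - (170 - 3q_M)/2) - 49q_M = (101 - (3/2)q_M)q_M - 49q_M.
Maximising: ∂π_M/∂q_M = 52 - 3q_M = 0, giving q_M = 52/3.
Then q_B = (170 - 3·(52/3))/6 = 59/3.
Price P = 186 - 3·37 = 75.
Meridian's profit: (75 - 49)·(52/3) = 1352/3.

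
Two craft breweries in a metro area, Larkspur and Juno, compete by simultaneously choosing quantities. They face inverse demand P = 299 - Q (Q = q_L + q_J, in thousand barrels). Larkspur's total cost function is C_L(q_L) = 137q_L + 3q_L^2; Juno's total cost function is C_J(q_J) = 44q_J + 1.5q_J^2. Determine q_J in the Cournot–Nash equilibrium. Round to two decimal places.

Larkspur's profit: π_L = (299 - Q)q_L - (137q_L + 3q_L²). Setting ∂π_L/∂q_L = 0: 162 - 8q_L - (q_J) = 0.
Juno's profit: π_J = (299 - Q)q_J - (44q_J + (3/2)q_J²). Setting ∂π_J/∂q_J = 0: 255 - 5q_J - (q_L) = 0.
So q_L = (162 - q_J)/8 and q_J = (255 - q_L)/5.
Substituting one into the other gives q_L = 185/13 and q_J = 626/13.

48.15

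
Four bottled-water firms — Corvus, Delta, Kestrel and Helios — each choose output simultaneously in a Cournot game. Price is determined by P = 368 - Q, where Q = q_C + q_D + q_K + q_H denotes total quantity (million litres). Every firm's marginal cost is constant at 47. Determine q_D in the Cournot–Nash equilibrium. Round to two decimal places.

Each firm earns π_i = (368 - Q)q_i - 47q_i.
First-order condition (treating rivals' output as given): 321 - 2q_i - Σ_{j≠i} q_j = 0.
By symmetry each firm produces the same amount; substituting Σ_{j≠i} q_j = 3q_i yields q_i = 321/5.

64.20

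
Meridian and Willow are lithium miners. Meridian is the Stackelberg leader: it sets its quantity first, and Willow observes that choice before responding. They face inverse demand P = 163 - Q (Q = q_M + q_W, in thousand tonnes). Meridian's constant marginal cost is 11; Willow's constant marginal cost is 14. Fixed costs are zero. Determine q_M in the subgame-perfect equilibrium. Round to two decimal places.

77.50

Solve by backward induction. Given q_M, the follower Willow maximises π_W = (163 - q_M - q_W)q_W - 14q_W.
Follower FOC: 149 - q_M - 2q_W = 0, so q_W(q_M) = (149 - q_M)/2.
The leader anticipates this reaction. Substituting into P = 163 - Q gives P = 177/2 - (1/2)q_M, so π_M = (177/2 - (1/2)q_M)q_M - 11q_M.
Maximising: ∂π_M/∂q_M = 155/2 - q_M = 0, giving q_M = 155/2.
Then q_W = (149 - 155/2)/2 = 143/4.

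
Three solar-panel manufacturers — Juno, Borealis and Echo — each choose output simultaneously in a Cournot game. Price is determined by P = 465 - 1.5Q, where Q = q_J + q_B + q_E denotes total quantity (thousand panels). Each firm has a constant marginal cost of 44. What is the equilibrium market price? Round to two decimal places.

149.25

Each firm earns π_i = (465 - 1.5Q)q_i - 44q_i.
First-order condition (treating rivals' output as given): 421 - 3q_i - (3/2)·Σ_{j≠i} q_j = 0.
With identical firms every q_j equals q_i, so Σ_{j≠i} q_j = 2q_i and 421 = 6q_i, giving q_i = 421/6.
Total output Q = 421/2, so price P = 465 - (3/2)·(421/2) = 597/4.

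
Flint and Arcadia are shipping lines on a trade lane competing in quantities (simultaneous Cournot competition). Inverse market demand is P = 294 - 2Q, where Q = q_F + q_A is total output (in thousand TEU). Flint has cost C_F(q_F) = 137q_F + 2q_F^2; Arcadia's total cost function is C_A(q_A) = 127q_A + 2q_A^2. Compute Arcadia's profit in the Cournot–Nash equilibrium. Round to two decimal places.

1160.54

Flint's profit: π_F = (294 - 2Q)q_F - (137q_F + 2q_F²). Setting ∂π_F/∂q_F = 0: 157 - 8q_F - 2(q_A) = 0.
Arcadia's first-order condition: 167 - 8q_A - 2(q_F) = 0.
Rearranging gives the reaction functions q_F = (157 - 2q_A)/8 and q_A = (167 - 2q_F)/8.
Solving the pair: q_F = 461/30, q_A = 511/30.
Price P = 294 - 2·(162/5) = 1146/5.
Arcadia's profit: (1146/5)·(511/30) - 127·(511/30) - 2(511/30)² = 1160.5378.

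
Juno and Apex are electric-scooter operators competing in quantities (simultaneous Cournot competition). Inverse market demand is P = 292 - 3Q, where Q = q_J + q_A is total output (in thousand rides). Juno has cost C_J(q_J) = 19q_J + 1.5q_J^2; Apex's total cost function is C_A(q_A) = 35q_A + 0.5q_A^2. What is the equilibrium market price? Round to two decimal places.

Juno's profit: π_J = (292 - 3Q)q_J - (19q_J + (3/2)q_J²). Setting ∂π_J/∂q_J = 0: 273 - 9q_J - 3(q_A) = 0.
Apex's profit: π_A = (292 - 3Q)q_A - (35q_A + (1/2)q_A²). Setting ∂π_A/∂q_A = 0: 257 - 7q_A - 3(q_J) = 0.
Rearranging gives the reaction functions q_J = (273 - 3q_A)/9 and q_A = (257 - 3q_J)/7.
Solving the pair: q_J = 190/9, q_A = 83/3.
Total output Q = 439/9, so price P = 292 - 3·(439/9) = 437/3.

145.67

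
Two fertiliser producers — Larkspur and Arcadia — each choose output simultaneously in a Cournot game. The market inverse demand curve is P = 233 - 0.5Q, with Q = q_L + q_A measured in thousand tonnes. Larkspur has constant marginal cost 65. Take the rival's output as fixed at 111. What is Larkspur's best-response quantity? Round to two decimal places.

112.50

With the rival's output fixed at 111, Larkspur's profit is π_L = (233 - (1/2)·111 - (1/2)q_L)q_L - (65q_L) = (355/2 - (1/2)q_L)q_L - (65q_L).
∂π_L/∂q_L = 225/2 - q_L = 0, so q_L = 225/2.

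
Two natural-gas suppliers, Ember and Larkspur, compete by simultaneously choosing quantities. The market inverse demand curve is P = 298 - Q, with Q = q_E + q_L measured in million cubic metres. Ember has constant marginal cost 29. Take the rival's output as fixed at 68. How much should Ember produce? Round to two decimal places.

With the rival's output fixed at 68, Ember's profit is π_E = (298 - 68 - q_E)q_E - (29q_E) = (230 - q_E)q_E - (29q_E).
∂π_E/∂q_E = 201 - 2q_E = 0, so q_E = 201/2.

100.50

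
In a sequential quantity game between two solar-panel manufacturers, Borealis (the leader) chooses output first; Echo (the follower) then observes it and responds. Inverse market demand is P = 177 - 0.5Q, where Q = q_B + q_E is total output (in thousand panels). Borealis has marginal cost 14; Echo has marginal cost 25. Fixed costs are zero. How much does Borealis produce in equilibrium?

The follower Echo best-responds to any q_B: π_E = (177 - 0.5Q)q_E - 25q_E.
Setting the follower's marginal profit to zero, 152 - (1/2)q_B - q_E = 0, i.e. q_E = (152 - (1/2)q_B).
Borealis substitutes q_E(q_B) into its own profit: π_B = q_B(177 - (1/2)q_B - (152 - (1/2)q_B)/2) - 14q_B = (101 - (1/4)q_B)q_B - 14q_B.
The leader's first-order condition 87 - (1/2)q_B = 0 yields q_B = 174.
Then q_E = (152 - (1/2)·174) = 65.

174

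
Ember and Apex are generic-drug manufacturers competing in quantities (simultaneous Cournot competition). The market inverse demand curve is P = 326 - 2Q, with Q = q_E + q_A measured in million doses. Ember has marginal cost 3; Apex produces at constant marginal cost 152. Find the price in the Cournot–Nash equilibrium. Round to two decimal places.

Ember's profit: π_E = (326 - 2Q)q_E - (3q_E). Setting ∂π_E/∂q_E = 0: 323 - 4q_E - 2(q_A) = 0.
Apex's first-order condition: 174 - 4q_A - 2(q_E) = 0.
Best responses: q_E = (323 - 2q_A)/4, q_A = (174 - 2q_E)/4.
Solving the pair: q_E = 236/3, q_A = 25/6.
Total output Q = 497/6, so price P = 326 - 2·(497/6) = 481/3.

160.33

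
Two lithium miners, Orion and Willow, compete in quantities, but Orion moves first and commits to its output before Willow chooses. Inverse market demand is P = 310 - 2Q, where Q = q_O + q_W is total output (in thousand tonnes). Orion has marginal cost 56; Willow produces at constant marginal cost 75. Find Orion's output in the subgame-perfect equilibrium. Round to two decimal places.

The follower Willow best-responds to any q_O: π_W = (310 - 2Q)q_W - 75q_W.
Setting the follower's marginal profit to zero, 235 - 2q_O - 4q_W = 0, i.e. q_W = (235 - 2q_O)/4.
The leader anticipates this reaction. Substituting into P = 310 - 2Q gives P = 385/2 - q_O, so π_O = (385/2 - q_O)q_O - 56q_O.
Maximising: ∂π_O/∂q_O = 273/2 - 2q_O = 0, giving q_O = 273/4.
Then q_W = (235 - 2·(273/4))/4 = 197/8.

68.25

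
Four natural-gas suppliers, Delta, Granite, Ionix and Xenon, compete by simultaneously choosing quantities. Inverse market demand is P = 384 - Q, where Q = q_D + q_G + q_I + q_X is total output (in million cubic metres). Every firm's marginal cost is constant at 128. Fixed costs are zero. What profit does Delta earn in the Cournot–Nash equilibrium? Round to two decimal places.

A representative firm's profit is π_i = q_i(384 - Q) - 128q_i.
Setting ∂π_i/∂q_i = 0 with rivals' quantities fixed: 256 - 2q_i - Σ_{j≠i} q_j = 0.
With identical firms every q_j equals q_i, so Σ_{j≠i} q_j = 3q_i and 256 = 5q_i, giving q_i = 256/5.
Price P = 384 - 1024/5 = 896/5.
Delta's profit: (896/5 - 128)·(256/5) = 2621.4400.

2621.44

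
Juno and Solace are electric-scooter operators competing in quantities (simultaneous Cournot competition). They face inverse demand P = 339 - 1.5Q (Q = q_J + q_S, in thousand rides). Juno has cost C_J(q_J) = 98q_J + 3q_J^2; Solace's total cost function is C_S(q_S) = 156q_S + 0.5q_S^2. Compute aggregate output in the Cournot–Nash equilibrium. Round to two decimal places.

58.52

Juno's profit: π_J = (339 - 1.5Q)q_J - (98q_J + 3q_J²). Setting ∂π_J/∂q_J = 0: 241 - 9q_J - (3/2)(q_S) = 0.
Solace's profit: π_S = (339 - 1.5Q)q_S - (156q_S + (1/2)q_S²). Setting ∂π_S/∂q_S = 0: 183 - 4q_S - (3/2)(q_J) = 0.
Rearranging gives the reaction functions q_J = (241 - (3/2)q_S)/9 and q_S = (183 - (3/2)q_J)/4.
Substituting one into the other gives q_J = 20.4296 and q_S = 1714/45.
Total output Q = 20.4296 + 1714/45 = 1580/27.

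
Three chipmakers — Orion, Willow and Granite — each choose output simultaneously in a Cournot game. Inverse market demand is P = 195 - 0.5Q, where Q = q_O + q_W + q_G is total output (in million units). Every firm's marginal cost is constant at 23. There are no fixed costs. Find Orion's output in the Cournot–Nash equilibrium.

Each firm earns π_i = (195 - 0.5Q)q_i - 23q_i.
Setting ∂π_i/∂q_i = 0 with rivals' quantities fixed: 172 - q_i - (1/2)·Σ_{j≠i} q_j = 0.
With identical firms every q_j equals q_i, so Σ_{j≠i} q_j = 2q_i and 172 = 2q_i, giving q_i = 86.

86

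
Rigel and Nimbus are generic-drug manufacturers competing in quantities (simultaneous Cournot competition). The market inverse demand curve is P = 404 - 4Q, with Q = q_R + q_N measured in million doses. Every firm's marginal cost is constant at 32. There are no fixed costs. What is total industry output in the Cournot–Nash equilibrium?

A representative firm's profit is π_i = q_i(404 - 4Q) - 32q_i.
First-order condition (treating rivals' output as given): 372 - 8q_i - 4q_j = 0.
By symmetry each firm produces the same amount; substituting q_j = q_i yields q_i = 372/12 = 31.
Total output Q = 31 + 31 = 62.

62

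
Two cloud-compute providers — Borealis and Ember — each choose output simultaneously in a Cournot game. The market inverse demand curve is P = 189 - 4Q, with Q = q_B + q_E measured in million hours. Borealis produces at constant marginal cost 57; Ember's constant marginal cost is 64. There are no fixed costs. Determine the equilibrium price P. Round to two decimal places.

103.33

Borealis's profit: π_B = (189 - 4Q)q_B - (57q_B). Setting ∂π_B/∂q_B = 0: 132 - 8q_B - 4(q_E) = 0.
Ember's profit: π_E = (189 - 4Q)q_E - (64q_E). Setting ∂π_E/∂q_E = 0: 125 - 8q_E - 4(q_B) = 0.
So q_B = (132 - 4q_E)/8 and q_E = (125 - 4q_B)/8.
Substituting one into the other gives q_B = 139/12 and q_E = 59/6.
Total output Q = 257/12, so price P = 189 - 4·(257/12) = 310/3.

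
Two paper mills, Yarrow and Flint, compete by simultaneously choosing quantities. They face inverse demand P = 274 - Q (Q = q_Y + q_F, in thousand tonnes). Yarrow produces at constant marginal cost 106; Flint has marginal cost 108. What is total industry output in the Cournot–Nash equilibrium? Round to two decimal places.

Yarrow's profit: π_Y = (274 - Q)q_Y - (106q_Y). Setting ∂π_Y/∂q_Y = 0: 168 - 2q_Y - (q_F) = 0.
Flint's first-order condition: 166 - 2q_F - (q_Y) = 0.
Rearranging gives the reaction functions q_Y = (168 - q_F)/2 and q_F = (166 - q_Y)/2.
Substituting one into the other gives q_Y = 170/3 and q_F = 164/3.
Total output Q = 170/3 + 164/3 = 334/3.

111.33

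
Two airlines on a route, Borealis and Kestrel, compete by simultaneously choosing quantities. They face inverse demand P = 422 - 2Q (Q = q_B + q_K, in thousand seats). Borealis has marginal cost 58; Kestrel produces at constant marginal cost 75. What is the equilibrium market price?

185

Borealis's profit: π_B = (422 - 2Q)q_B - (58q_B). Setting ∂π_B/∂q_B = 0: 364 - 4q_B - 2(q_K) = 0.
Kestrel's profit: π_K = (422 - 2Q)q_K - (75q_K). Setting ∂π_K/∂q_K = 0: 347 - 4q_K - 2(q_B) = 0.
Best responses: q_B = (364 - 2q_K)/4, q_K = (347 - 2q_B)/4.
Solving the pair: q_B = 127/2, q_K = 55.
Total output Q = 237/2, so price P = 422 - 2·(237/2) = 185.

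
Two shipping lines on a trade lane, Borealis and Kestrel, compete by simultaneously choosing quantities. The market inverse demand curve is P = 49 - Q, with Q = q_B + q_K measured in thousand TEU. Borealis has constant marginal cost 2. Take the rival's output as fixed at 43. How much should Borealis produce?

With the rival's output fixed at 43, Borealis's profit is π_B = (49 - 43 - q_B)q_B - (2q_B) = (6 - q_B)q_B - (2q_B).
∂π_B/∂q_B = 4 - 2q_B = 0, so q_B = 2.

2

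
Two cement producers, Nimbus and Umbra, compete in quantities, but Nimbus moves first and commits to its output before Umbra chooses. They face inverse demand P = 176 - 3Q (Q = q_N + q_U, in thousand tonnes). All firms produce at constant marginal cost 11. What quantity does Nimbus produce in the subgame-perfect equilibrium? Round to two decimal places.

The follower Umbra best-responds to any q_N: π_U = (176 - 3Q)q_U - 11q_U.
Setting the follower's marginal profit to zero, 165 - 3q_N - 6q_U = 0, i.e. q_U = (165 - 3q_N)/6.
Nimbus substitutes q_U(q_N) into its own profit: π_N = q_N(176 - 3q_N - (165 - 3q_N)/2) - 11q_N = (187/2 - (3/2)q_N)q_N - 11q_N.
The leader's first-order condition 165/2 - 3q_N = 0 yields q_N = 55/2.
Then q_U = (165 - 3·(55/2))/6 = 55/4.

27.50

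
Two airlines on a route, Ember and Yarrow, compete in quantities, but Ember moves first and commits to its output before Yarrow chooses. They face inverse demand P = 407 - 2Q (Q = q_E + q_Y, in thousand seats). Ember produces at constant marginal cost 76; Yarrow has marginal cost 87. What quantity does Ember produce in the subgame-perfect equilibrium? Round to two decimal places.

The follower Yarrow best-responds to any q_E: π_Y = (407 - 2Q)q_Y - 87q_Y.
Setting the follower's marginal profit to zero, 320 - 2q_E - 4q_Y = 0, i.e. q_Y = (320 - 2q_E)/4.
Ember substitutes q_Y(q_E) into its own profit: π_E = q_E(407 - 2q_E - (320 - 2q_E)/2) - 76q_E = (247 - q_E)q_E - 76q_E.
Leader FOC: 171 - 2q_E = 0, so q_E = 171/2.
Then q_Y = (320 - 2·(171/2))/4 = 149/4.

85.50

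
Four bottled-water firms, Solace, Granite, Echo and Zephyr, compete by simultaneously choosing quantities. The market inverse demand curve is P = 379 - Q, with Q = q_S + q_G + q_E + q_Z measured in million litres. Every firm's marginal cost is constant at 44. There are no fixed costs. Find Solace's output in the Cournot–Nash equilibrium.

A representative firm's profit is π_i = q_i(379 - Q) - 44q_i.
Setting ∂π_i/∂q_i = 0 with rivals' quantities fixed: 335 - 2q_i - Σ_{j≠i} q_j = 0.
With identical firms every q_j equals q_i, so Σ_{j≠i} q_j = 3q_i and 335 = 5q_i, giving q_i = 67.

67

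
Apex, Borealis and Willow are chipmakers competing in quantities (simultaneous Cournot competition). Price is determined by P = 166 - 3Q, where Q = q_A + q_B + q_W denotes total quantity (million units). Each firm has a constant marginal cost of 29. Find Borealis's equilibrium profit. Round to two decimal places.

A representative firm's profit is π_i = q_i(166 - 3Q) - 29q_i.
Setting ∂π_i/∂q_i = 0 with rivals' quantities fixed: 137 - 6q_i - 3·Σ_{j≠i} q_j = 0.
By symmetry each firm produces the same amount; substituting Σ_{j≠i} q_j = 2q_i yields q_i = 137/12.
Price P = 166 - 3·(137/4) = 253/4.
Borealis's profit: (253/4 - 29)·(137/12) = 391.0208.

391.02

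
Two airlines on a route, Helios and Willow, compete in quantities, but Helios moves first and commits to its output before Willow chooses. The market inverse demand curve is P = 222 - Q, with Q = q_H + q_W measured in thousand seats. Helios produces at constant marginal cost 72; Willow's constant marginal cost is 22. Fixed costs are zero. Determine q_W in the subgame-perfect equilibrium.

75

Solve by backward induction. Given q_H, the follower Willow maximises π_W = (222 - q_H - q_W)q_W - 22q_W.
Setting the follower's marginal profit to zero, 200 - q_H - 2q_W = 0, i.e. q_W = (200 - q_H)/2.
Helios substitutes q_W(q_H) into its own profit: π_H = q_H(222 - q_H - (200 - q_H)/2) - 72q_H = (122 - (1/2)q_H)q_H - 72q_H.
The leader's first-order condition 50 - q_H = 0 yields q_H = 50.
Then q_W = (200 - 50)/2 = 75.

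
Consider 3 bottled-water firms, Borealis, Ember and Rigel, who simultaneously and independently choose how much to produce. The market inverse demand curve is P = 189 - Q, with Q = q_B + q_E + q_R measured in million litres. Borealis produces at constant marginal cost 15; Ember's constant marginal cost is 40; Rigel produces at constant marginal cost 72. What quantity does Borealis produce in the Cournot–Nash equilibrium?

64

Borealis's profit: π_B = (189 - Q)q_B - (15q_B). Setting ∂π_B/∂q_B = 0: 174 - 2q_B - (q_E + q_R) = 0.
Ember's first-order condition: 149 - 2q_E - (q_B + q_R) = 0.
Rigel's profit: π_R = (189 - Q)q_R - (72q_R). Setting ∂π_R/∂q_R = 0: 117 - 2q_R - (q_B + q_E) = 0.
Summing all 3 equations gives 440 − 4Q = 0, hence Q = 110.
Back-substituting: q_B = (174 − 110) = 64, q_E = (149 − 110) = 39, q_R = (117 − 110) = 7.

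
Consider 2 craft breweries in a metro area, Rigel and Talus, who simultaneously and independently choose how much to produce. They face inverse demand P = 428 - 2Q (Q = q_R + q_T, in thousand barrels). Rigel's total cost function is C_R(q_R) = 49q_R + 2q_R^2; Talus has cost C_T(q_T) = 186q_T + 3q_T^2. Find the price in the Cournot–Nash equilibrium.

Rigel's profit: π_R = (428 - 2Q)q_R - (49q_R + 2q_R²). Setting ∂π_R/∂q_R = 0: 379 - 8q_R - 2(q_T) = 0.
Talus's first-order condition: 242 - 10q_T - 2(q_R) = 0.
So q_R = (379 - 2q_T)/8 and q_T = (242 - 2q_R)/10.
Solving the pair: q_R = 87/2, q_T = 31/2.
Total output Q = 59, so price P = 428 - 2·59 = 310.

310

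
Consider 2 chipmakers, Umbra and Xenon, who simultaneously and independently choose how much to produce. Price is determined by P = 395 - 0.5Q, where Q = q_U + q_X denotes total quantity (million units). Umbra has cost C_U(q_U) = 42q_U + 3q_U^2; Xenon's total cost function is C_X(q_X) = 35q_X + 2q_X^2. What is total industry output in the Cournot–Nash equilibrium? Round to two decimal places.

Umbra's profit: π_U = (395 - 0.5Q)q_U - (42q_U + 3q_U²). Setting ∂π_U/∂q_U = 0: 353 - 7q_U - (1/2)(q_X) = 0.
Xenon's profit: π_X = (395 - 0.5Q)q_X - (35q_X + 2q_X²). Setting ∂π_X/∂q_X = 0: 360 - 5q_X - (1/2)(q_U) = 0.
Rearranging gives the reaction functions q_U = (353 - (1/2)q_X)/7 and q_X = (360 - (1/2)q_U)/5.
Substituting one into the other gives q_U = 45.6115 and q_X = 67.4388.
Total output Q = 45.6115 + 67.4388 = 113.0504.

113.05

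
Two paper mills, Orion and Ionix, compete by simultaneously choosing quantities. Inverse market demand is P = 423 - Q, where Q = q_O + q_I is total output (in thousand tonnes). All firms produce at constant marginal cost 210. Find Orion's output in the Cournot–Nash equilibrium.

A representative firm's profit is π_i = q_i(423 - Q) - 210q_i.
Setting ∂π_i/∂q_i = 0 with rivals' quantities fixed: 213 - 2q_i - q_j = 0.
By symmetry each firm produces the same amount; substituting q_j = q_i yields q_i = 213/3 = 71.

71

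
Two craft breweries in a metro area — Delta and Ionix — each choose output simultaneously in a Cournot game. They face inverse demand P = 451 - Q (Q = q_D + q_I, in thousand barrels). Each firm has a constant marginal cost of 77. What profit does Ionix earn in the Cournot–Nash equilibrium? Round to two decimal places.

Each firm earns π_i = (451 - Q)q_i - 77q_i.
Setting ∂π_i/∂q_i = 0 with rivals' quantities fixed: 374 - 2q_i - q_j = 0.
By symmetry each firm produces the same amount; substituting q_j = q_i yields q_i = 374/3.
Price P = 451 - 748/3 = 605/3.
Ionix's profit: (605/3 - 77)·(374/3) = 15541.7778.

15541.78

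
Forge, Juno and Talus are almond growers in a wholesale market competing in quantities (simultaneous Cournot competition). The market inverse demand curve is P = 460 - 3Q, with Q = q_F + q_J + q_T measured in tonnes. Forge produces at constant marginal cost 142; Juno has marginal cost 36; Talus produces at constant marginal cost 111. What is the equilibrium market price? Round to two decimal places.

187.25

Forge's profit: π_F = (460 - 3Q)q_F - (142q_F). Setting ∂π_F/∂q_F = 0: 318 - 6q_F - 3(q_J + q_T) = 0.
Juno's profit: π_J = (460 - 3Q)q_J - (36q_J). Setting ∂π_J/∂q_J = 0: 424 - 6q_J - 3(q_F + q_T) = 0.
Talus's first-order condition: 349 - 6q_T - 3(q_F + q_J) = 0.
Adding the 3 first-order conditions: 1091 − 12Q = 0, so Q = 1091/12.
Back-substituting: q_F = (318 − 1091/4)/3 = 181/12, q_J = (424 − 1091/4)/3 = 605/12, q_T = (349 − 1091/4)/3 = 305/12.
Total output Q = 1091/12, so price P = 460 - 3·(1091/12) = 749/4.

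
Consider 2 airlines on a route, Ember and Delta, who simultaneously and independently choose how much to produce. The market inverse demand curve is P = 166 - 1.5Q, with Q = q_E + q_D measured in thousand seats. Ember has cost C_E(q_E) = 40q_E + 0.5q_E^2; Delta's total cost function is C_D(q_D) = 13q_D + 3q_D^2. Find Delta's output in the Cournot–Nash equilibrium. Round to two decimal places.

Ember's profit: π_E = (166 - 1.5Q)q_E - (40q_E + (1/2)q_E²). Setting ∂π_E/∂q_E = 0: 126 - 4q_E - (3/2)(q_D) = 0.
Delta's first-order condition: 153 - 9q_D - (3/2)(q_E) = 0.
Best responses: q_E = (126 - (3/2)q_D)/4, q_D = (153 - (3/2)q_E)/9.
Substituting one into the other gives q_E = 134/5 and q_D = 188/15.

12.53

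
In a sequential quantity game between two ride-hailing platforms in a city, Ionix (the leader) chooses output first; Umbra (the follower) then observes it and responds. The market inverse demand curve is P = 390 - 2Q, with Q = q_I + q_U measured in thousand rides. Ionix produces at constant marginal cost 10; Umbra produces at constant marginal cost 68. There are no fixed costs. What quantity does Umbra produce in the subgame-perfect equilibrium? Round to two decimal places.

25.75

The follower Umbra best-responds to any q_I: π_U = (390 - 2Q)q_U - 68q_U.
∂π_U/∂q_U = 322 - 2q_I - 4q_U = 0 gives the reaction function q_U = (322 - 2q_I)/4.
Ionix substitutes q_U(q_I) into its own profit: π_I = q_I(390 - 2q_I - (322 - 2q_I)/2) - 10q_I = (229 - q_I)q_I - 10q_I.
Leader FOC: 219 - 2q_I = 0, so q_I = 219/2.
Then q_U = (322 - 2·(219/2))/4 = 103/4.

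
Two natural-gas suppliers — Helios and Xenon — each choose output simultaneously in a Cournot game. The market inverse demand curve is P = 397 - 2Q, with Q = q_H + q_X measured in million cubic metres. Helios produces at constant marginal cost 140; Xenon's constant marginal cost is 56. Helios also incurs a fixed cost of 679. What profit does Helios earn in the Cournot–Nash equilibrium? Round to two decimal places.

983.72

Helios's profit: π_H = (397 - 2Q)q_H - (140q_H). Setting ∂π_H/∂q_H = 0: 257 - 4q_H - 2(q_X) = 0.
Xenon's first-order condition: 341 - 4q_X - 2(q_H) = 0.
So q_H = (257 - 2q_X)/4 and q_X = (341 - 2q_H)/4.
Solving the pair: q_H = 173/6, q_X = 425/6.
Price P = 397 - 2·(299/3) = 593/3.
Helios's profit: (593/3 - 140)·(173/6) - 679 = 983.7222.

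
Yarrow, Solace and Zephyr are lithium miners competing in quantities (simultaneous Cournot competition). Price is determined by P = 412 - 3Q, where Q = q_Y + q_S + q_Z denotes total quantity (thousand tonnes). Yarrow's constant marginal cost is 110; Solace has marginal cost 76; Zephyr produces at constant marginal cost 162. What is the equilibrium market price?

190

Yarrow's profit: π_Y = (412 - 3Q)q_Y - (110q_Y). Setting ∂π_Y/∂q_Y = 0: 302 - 6q_Y - 3(q_S + q_Z) = 0.
Solace's first-order condition: 336 - 6q_S - 3(q_Y + q_Z) = 0.
Zephyr's first-order condition: 250 - 6q_Z - 3(q_Y + q_S) = 0.
Adding the 3 conditions: 888 − 6Q − 6Q = 0, i.e. Q = 74.
Back-substituting: q_Y = (302 − 222)/3 = 80/3, q_S = (336 − 222)/3 = 38, q_Z = (250 − 222)/3 = 28/3.
Total output Q = 74, so price P = 412 - 3·74 = 190.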